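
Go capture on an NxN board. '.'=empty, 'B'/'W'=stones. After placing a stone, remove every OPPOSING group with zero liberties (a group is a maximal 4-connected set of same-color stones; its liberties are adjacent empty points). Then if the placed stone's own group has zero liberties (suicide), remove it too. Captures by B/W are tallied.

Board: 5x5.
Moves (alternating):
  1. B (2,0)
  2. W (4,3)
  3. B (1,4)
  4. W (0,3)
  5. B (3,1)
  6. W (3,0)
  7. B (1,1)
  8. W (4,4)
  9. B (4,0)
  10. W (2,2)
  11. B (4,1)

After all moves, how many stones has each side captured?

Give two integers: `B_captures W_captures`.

Answer: 1 0

Derivation:
Move 1: B@(2,0) -> caps B=0 W=0
Move 2: W@(4,3) -> caps B=0 W=0
Move 3: B@(1,4) -> caps B=0 W=0
Move 4: W@(0,3) -> caps B=0 W=0
Move 5: B@(3,1) -> caps B=0 W=0
Move 6: W@(3,0) -> caps B=0 W=0
Move 7: B@(1,1) -> caps B=0 W=0
Move 8: W@(4,4) -> caps B=0 W=0
Move 9: B@(4,0) -> caps B=1 W=0
Move 10: W@(2,2) -> caps B=1 W=0
Move 11: B@(4,1) -> caps B=1 W=0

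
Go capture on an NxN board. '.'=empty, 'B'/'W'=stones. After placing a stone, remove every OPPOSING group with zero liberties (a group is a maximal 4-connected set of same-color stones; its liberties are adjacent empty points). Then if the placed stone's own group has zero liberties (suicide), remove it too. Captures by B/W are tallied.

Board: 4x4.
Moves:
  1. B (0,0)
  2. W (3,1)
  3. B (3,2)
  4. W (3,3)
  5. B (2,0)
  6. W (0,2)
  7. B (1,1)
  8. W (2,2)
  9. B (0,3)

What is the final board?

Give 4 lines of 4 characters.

Move 1: B@(0,0) -> caps B=0 W=0
Move 2: W@(3,1) -> caps B=0 W=0
Move 3: B@(3,2) -> caps B=0 W=0
Move 4: W@(3,3) -> caps B=0 W=0
Move 5: B@(2,0) -> caps B=0 W=0
Move 6: W@(0,2) -> caps B=0 W=0
Move 7: B@(1,1) -> caps B=0 W=0
Move 8: W@(2,2) -> caps B=0 W=1
Move 9: B@(0,3) -> caps B=0 W=1

Answer: B.WB
.B..
B.W.
.W.W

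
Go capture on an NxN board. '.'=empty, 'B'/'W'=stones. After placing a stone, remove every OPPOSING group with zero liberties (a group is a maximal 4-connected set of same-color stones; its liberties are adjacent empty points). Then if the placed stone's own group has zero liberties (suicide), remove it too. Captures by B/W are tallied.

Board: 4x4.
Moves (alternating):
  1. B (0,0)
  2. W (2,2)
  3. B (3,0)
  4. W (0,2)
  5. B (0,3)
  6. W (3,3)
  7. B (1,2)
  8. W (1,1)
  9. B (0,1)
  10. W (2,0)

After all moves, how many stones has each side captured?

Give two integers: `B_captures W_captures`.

Answer: 1 0

Derivation:
Move 1: B@(0,0) -> caps B=0 W=0
Move 2: W@(2,2) -> caps B=0 W=0
Move 3: B@(3,0) -> caps B=0 W=0
Move 4: W@(0,2) -> caps B=0 W=0
Move 5: B@(0,3) -> caps B=0 W=0
Move 6: W@(3,3) -> caps B=0 W=0
Move 7: B@(1,2) -> caps B=0 W=0
Move 8: W@(1,1) -> caps B=0 W=0
Move 9: B@(0,1) -> caps B=1 W=0
Move 10: W@(2,0) -> caps B=1 W=0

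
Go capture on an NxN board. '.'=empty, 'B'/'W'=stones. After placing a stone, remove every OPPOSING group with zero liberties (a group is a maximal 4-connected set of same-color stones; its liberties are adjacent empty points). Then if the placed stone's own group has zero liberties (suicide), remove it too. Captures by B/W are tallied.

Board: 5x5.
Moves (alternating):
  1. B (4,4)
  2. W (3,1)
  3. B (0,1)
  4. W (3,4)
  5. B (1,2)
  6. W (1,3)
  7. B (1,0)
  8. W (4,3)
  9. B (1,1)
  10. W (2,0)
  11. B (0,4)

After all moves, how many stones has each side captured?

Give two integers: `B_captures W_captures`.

Move 1: B@(4,4) -> caps B=0 W=0
Move 2: W@(3,1) -> caps B=0 W=0
Move 3: B@(0,1) -> caps B=0 W=0
Move 4: W@(3,4) -> caps B=0 W=0
Move 5: B@(1,2) -> caps B=0 W=0
Move 6: W@(1,3) -> caps B=0 W=0
Move 7: B@(1,0) -> caps B=0 W=0
Move 8: W@(4,3) -> caps B=0 W=1
Move 9: B@(1,1) -> caps B=0 W=1
Move 10: W@(2,0) -> caps B=0 W=1
Move 11: B@(0,4) -> caps B=0 W=1

Answer: 0 1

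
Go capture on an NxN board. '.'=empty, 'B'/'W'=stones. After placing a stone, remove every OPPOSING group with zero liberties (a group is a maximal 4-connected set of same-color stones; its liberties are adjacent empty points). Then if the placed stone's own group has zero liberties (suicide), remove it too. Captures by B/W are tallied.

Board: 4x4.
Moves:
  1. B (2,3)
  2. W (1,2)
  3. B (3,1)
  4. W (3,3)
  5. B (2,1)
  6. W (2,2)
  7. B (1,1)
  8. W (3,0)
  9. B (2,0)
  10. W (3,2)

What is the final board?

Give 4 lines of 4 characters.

Move 1: B@(2,3) -> caps B=0 W=0
Move 2: W@(1,2) -> caps B=0 W=0
Move 3: B@(3,1) -> caps B=0 W=0
Move 4: W@(3,3) -> caps B=0 W=0
Move 5: B@(2,1) -> caps B=0 W=0
Move 6: W@(2,2) -> caps B=0 W=0
Move 7: B@(1,1) -> caps B=0 W=0
Move 8: W@(3,0) -> caps B=0 W=0
Move 9: B@(2,0) -> caps B=1 W=0
Move 10: W@(3,2) -> caps B=1 W=0

Answer: ....
.BW.
BBWB
.BWW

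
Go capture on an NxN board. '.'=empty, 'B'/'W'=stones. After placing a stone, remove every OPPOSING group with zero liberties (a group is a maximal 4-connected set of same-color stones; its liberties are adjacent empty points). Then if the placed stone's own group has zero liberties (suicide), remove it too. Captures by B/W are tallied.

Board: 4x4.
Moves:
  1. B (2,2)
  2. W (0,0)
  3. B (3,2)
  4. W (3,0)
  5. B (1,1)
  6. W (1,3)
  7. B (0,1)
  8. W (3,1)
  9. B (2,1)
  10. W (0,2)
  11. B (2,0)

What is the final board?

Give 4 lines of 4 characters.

Answer: WBW.
.B.W
BBB.
..B.

Derivation:
Move 1: B@(2,2) -> caps B=0 W=0
Move 2: W@(0,0) -> caps B=0 W=0
Move 3: B@(3,2) -> caps B=0 W=0
Move 4: W@(3,0) -> caps B=0 W=0
Move 5: B@(1,1) -> caps B=0 W=0
Move 6: W@(1,3) -> caps B=0 W=0
Move 7: B@(0,1) -> caps B=0 W=0
Move 8: W@(3,1) -> caps B=0 W=0
Move 9: B@(2,1) -> caps B=0 W=0
Move 10: W@(0,2) -> caps B=0 W=0
Move 11: B@(2,0) -> caps B=2 W=0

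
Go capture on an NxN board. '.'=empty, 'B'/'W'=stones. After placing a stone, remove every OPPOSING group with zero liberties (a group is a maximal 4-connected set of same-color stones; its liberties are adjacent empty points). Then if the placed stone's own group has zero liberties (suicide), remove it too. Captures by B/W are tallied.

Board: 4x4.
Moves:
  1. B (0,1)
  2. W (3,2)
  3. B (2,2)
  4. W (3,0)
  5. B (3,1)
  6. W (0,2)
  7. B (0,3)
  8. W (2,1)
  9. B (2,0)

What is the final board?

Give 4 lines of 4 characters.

Answer: .BWB
....
BWB.
W.W.

Derivation:
Move 1: B@(0,1) -> caps B=0 W=0
Move 2: W@(3,2) -> caps B=0 W=0
Move 3: B@(2,2) -> caps B=0 W=0
Move 4: W@(3,0) -> caps B=0 W=0
Move 5: B@(3,1) -> caps B=0 W=0
Move 6: W@(0,2) -> caps B=0 W=0
Move 7: B@(0,3) -> caps B=0 W=0
Move 8: W@(2,1) -> caps B=0 W=1
Move 9: B@(2,0) -> caps B=0 W=1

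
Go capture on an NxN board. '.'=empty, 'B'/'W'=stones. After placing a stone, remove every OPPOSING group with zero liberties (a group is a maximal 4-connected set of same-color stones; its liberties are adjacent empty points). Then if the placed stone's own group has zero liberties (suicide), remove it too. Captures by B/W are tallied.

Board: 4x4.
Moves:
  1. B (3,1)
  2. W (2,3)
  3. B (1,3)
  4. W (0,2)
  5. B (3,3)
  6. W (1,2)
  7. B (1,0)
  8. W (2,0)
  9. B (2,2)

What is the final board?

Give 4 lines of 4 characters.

Move 1: B@(3,1) -> caps B=0 W=0
Move 2: W@(2,3) -> caps B=0 W=0
Move 3: B@(1,3) -> caps B=0 W=0
Move 4: W@(0,2) -> caps B=0 W=0
Move 5: B@(3,3) -> caps B=0 W=0
Move 6: W@(1,2) -> caps B=0 W=0
Move 7: B@(1,0) -> caps B=0 W=0
Move 8: W@(2,0) -> caps B=0 W=0
Move 9: B@(2,2) -> caps B=1 W=0

Answer: ..W.
B.WB
W.B.
.B.B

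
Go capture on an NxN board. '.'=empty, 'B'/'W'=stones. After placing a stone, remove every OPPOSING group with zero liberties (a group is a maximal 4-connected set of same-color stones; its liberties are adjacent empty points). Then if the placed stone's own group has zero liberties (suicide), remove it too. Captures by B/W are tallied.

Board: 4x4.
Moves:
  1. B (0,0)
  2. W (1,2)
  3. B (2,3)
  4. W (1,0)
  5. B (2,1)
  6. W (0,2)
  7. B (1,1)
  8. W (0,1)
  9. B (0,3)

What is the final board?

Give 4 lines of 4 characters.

Move 1: B@(0,0) -> caps B=0 W=0
Move 2: W@(1,2) -> caps B=0 W=0
Move 3: B@(2,3) -> caps B=0 W=0
Move 4: W@(1,0) -> caps B=0 W=0
Move 5: B@(2,1) -> caps B=0 W=0
Move 6: W@(0,2) -> caps B=0 W=0
Move 7: B@(1,1) -> caps B=0 W=0
Move 8: W@(0,1) -> caps B=0 W=1
Move 9: B@(0,3) -> caps B=0 W=1

Answer: .WWB
WBW.
.B.B
....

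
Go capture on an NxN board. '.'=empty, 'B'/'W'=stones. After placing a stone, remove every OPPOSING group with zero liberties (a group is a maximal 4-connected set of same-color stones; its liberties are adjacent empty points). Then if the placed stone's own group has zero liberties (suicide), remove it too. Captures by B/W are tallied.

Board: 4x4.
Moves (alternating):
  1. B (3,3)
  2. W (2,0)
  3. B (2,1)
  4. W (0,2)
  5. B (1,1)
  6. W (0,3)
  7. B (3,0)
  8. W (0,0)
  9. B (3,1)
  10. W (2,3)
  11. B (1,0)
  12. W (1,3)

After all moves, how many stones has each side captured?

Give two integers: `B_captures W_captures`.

Answer: 1 0

Derivation:
Move 1: B@(3,3) -> caps B=0 W=0
Move 2: W@(2,0) -> caps B=0 W=0
Move 3: B@(2,1) -> caps B=0 W=0
Move 4: W@(0,2) -> caps B=0 W=0
Move 5: B@(1,1) -> caps B=0 W=0
Move 6: W@(0,3) -> caps B=0 W=0
Move 7: B@(3,0) -> caps B=0 W=0
Move 8: W@(0,0) -> caps B=0 W=0
Move 9: B@(3,1) -> caps B=0 W=0
Move 10: W@(2,3) -> caps B=0 W=0
Move 11: B@(1,0) -> caps B=1 W=0
Move 12: W@(1,3) -> caps B=1 W=0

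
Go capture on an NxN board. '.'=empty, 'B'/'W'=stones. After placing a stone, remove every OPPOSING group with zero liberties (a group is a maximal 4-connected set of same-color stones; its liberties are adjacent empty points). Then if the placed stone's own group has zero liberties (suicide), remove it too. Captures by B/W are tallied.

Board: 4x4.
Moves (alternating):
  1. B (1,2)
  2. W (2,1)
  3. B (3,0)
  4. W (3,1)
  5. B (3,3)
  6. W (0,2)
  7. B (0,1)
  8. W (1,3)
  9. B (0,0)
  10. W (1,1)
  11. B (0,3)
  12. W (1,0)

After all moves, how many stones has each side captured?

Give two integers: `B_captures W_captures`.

Move 1: B@(1,2) -> caps B=0 W=0
Move 2: W@(2,1) -> caps B=0 W=0
Move 3: B@(3,0) -> caps B=0 W=0
Move 4: W@(3,1) -> caps B=0 W=0
Move 5: B@(3,3) -> caps B=0 W=0
Move 6: W@(0,2) -> caps B=0 W=0
Move 7: B@(0,1) -> caps B=0 W=0
Move 8: W@(1,3) -> caps B=0 W=0
Move 9: B@(0,0) -> caps B=0 W=0
Move 10: W@(1,1) -> caps B=0 W=0
Move 11: B@(0,3) -> caps B=1 W=0
Move 12: W@(1,0) -> caps B=1 W=0

Answer: 1 0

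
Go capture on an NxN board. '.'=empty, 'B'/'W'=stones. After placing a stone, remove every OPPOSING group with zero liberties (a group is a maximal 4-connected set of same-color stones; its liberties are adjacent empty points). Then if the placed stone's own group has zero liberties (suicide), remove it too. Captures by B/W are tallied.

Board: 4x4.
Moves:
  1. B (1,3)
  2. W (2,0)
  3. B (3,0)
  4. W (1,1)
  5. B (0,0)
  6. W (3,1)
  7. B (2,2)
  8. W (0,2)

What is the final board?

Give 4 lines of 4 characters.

Move 1: B@(1,3) -> caps B=0 W=0
Move 2: W@(2,0) -> caps B=0 W=0
Move 3: B@(3,0) -> caps B=0 W=0
Move 4: W@(1,1) -> caps B=0 W=0
Move 5: B@(0,0) -> caps B=0 W=0
Move 6: W@(3,1) -> caps B=0 W=1
Move 7: B@(2,2) -> caps B=0 W=1
Move 8: W@(0,2) -> caps B=0 W=1

Answer: B.W.
.W.B
W.B.
.W..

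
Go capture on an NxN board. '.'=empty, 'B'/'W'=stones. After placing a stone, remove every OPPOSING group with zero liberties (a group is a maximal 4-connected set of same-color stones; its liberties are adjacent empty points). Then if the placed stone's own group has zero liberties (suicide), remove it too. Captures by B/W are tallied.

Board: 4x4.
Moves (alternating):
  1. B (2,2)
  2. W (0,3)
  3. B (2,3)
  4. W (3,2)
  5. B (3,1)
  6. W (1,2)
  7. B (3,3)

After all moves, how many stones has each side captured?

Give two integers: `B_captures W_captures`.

Answer: 1 0

Derivation:
Move 1: B@(2,2) -> caps B=0 W=0
Move 2: W@(0,3) -> caps B=0 W=0
Move 3: B@(2,3) -> caps B=0 W=0
Move 4: W@(3,2) -> caps B=0 W=0
Move 5: B@(3,1) -> caps B=0 W=0
Move 6: W@(1,2) -> caps B=0 W=0
Move 7: B@(3,3) -> caps B=1 W=0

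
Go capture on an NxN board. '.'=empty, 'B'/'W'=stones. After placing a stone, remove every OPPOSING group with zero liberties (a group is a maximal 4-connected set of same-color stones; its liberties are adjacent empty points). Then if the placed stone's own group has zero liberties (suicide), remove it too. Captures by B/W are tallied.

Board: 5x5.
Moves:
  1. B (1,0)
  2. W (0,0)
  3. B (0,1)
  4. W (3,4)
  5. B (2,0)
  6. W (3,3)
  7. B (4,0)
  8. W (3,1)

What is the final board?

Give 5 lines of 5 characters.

Move 1: B@(1,0) -> caps B=0 W=0
Move 2: W@(0,0) -> caps B=0 W=0
Move 3: B@(0,1) -> caps B=1 W=0
Move 4: W@(3,4) -> caps B=1 W=0
Move 5: B@(2,0) -> caps B=1 W=0
Move 6: W@(3,3) -> caps B=1 W=0
Move 7: B@(4,0) -> caps B=1 W=0
Move 8: W@(3,1) -> caps B=1 W=0

Answer: .B...
B....
B....
.W.WW
B....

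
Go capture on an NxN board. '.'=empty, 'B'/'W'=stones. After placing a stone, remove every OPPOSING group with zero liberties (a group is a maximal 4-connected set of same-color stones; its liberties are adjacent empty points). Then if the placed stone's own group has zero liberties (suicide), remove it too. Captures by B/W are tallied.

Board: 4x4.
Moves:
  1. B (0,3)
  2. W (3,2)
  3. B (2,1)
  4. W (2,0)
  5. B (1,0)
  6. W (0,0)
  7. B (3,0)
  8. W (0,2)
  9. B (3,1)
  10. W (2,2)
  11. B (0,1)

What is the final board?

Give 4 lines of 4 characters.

Answer: .BWB
B...
.BW.
BBW.

Derivation:
Move 1: B@(0,3) -> caps B=0 W=0
Move 2: W@(3,2) -> caps B=0 W=0
Move 3: B@(2,1) -> caps B=0 W=0
Move 4: W@(2,0) -> caps B=0 W=0
Move 5: B@(1,0) -> caps B=0 W=0
Move 6: W@(0,0) -> caps B=0 W=0
Move 7: B@(3,0) -> caps B=1 W=0
Move 8: W@(0,2) -> caps B=1 W=0
Move 9: B@(3,1) -> caps B=1 W=0
Move 10: W@(2,2) -> caps B=1 W=0
Move 11: B@(0,1) -> caps B=2 W=0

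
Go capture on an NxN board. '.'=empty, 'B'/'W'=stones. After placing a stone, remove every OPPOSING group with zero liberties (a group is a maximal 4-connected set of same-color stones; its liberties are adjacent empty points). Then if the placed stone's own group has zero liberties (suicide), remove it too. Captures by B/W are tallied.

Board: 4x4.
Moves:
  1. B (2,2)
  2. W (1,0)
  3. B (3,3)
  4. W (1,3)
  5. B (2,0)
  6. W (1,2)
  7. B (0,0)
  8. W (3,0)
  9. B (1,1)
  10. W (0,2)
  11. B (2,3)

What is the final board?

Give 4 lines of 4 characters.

Answer: B.W.
.BWW
B.BB
W..B

Derivation:
Move 1: B@(2,2) -> caps B=0 W=0
Move 2: W@(1,0) -> caps B=0 W=0
Move 3: B@(3,3) -> caps B=0 W=0
Move 4: W@(1,3) -> caps B=0 W=0
Move 5: B@(2,0) -> caps B=0 W=0
Move 6: W@(1,2) -> caps B=0 W=0
Move 7: B@(0,0) -> caps B=0 W=0
Move 8: W@(3,0) -> caps B=0 W=0
Move 9: B@(1,1) -> caps B=1 W=0
Move 10: W@(0,2) -> caps B=1 W=0
Move 11: B@(2,3) -> caps B=1 W=0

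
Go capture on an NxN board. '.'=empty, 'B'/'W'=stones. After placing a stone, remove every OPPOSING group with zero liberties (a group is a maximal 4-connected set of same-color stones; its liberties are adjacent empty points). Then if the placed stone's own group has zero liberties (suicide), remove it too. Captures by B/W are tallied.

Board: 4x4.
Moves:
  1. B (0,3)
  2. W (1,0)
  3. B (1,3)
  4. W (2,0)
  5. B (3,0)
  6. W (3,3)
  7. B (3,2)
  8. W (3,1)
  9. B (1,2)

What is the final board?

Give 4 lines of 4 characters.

Answer: ...B
W.BB
W...
.WBW

Derivation:
Move 1: B@(0,3) -> caps B=0 W=0
Move 2: W@(1,0) -> caps B=0 W=0
Move 3: B@(1,3) -> caps B=0 W=0
Move 4: W@(2,0) -> caps B=0 W=0
Move 5: B@(3,0) -> caps B=0 W=0
Move 6: W@(3,3) -> caps B=0 W=0
Move 7: B@(3,2) -> caps B=0 W=0
Move 8: W@(3,1) -> caps B=0 W=1
Move 9: B@(1,2) -> caps B=0 W=1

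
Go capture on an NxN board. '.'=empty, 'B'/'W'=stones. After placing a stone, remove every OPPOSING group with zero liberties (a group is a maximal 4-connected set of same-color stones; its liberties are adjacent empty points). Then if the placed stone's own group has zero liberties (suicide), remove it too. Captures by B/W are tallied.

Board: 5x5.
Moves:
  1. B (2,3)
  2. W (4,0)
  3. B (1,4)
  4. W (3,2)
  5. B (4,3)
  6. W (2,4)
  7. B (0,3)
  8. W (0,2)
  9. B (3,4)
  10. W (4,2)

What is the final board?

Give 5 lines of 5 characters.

Answer: ..WB.
....B
...B.
..W.B
W.WB.

Derivation:
Move 1: B@(2,3) -> caps B=0 W=0
Move 2: W@(4,0) -> caps B=0 W=0
Move 3: B@(1,4) -> caps B=0 W=0
Move 4: W@(3,2) -> caps B=0 W=0
Move 5: B@(4,3) -> caps B=0 W=0
Move 6: W@(2,4) -> caps B=0 W=0
Move 7: B@(0,3) -> caps B=0 W=0
Move 8: W@(0,2) -> caps B=0 W=0
Move 9: B@(3,4) -> caps B=1 W=0
Move 10: W@(4,2) -> caps B=1 W=0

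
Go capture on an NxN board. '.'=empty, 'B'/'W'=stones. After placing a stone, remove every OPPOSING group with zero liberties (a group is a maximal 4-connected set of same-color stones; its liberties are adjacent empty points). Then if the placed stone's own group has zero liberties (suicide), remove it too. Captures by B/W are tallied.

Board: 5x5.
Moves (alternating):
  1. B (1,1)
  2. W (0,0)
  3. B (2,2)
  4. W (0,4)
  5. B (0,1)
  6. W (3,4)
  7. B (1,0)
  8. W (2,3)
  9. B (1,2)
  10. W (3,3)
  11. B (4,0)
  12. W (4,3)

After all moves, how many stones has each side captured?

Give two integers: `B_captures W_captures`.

Answer: 1 0

Derivation:
Move 1: B@(1,1) -> caps B=0 W=0
Move 2: W@(0,0) -> caps B=0 W=0
Move 3: B@(2,2) -> caps B=0 W=0
Move 4: W@(0,4) -> caps B=0 W=0
Move 5: B@(0,1) -> caps B=0 W=0
Move 6: W@(3,4) -> caps B=0 W=0
Move 7: B@(1,0) -> caps B=1 W=0
Move 8: W@(2,3) -> caps B=1 W=0
Move 9: B@(1,2) -> caps B=1 W=0
Move 10: W@(3,3) -> caps B=1 W=0
Move 11: B@(4,0) -> caps B=1 W=0
Move 12: W@(4,3) -> caps B=1 W=0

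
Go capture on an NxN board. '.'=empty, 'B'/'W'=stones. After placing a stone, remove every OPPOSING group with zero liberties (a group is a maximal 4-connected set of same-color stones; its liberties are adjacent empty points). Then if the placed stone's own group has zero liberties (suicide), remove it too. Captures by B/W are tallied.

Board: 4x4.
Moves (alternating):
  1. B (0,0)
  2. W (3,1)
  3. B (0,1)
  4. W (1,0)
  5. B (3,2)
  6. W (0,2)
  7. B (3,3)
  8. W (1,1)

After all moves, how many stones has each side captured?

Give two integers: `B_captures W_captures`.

Move 1: B@(0,0) -> caps B=0 W=0
Move 2: W@(3,1) -> caps B=0 W=0
Move 3: B@(0,1) -> caps B=0 W=0
Move 4: W@(1,0) -> caps B=0 W=0
Move 5: B@(3,2) -> caps B=0 W=0
Move 6: W@(0,2) -> caps B=0 W=0
Move 7: B@(3,3) -> caps B=0 W=0
Move 8: W@(1,1) -> caps B=0 W=2

Answer: 0 2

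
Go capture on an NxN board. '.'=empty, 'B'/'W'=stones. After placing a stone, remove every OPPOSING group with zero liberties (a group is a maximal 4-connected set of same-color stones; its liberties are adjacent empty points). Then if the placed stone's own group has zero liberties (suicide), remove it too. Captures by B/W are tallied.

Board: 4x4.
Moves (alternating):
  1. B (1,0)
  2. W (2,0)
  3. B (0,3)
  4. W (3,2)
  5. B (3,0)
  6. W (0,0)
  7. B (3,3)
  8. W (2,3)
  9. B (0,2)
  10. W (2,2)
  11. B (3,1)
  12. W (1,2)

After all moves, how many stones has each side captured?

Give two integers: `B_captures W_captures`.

Answer: 0 1

Derivation:
Move 1: B@(1,0) -> caps B=0 W=0
Move 2: W@(2,0) -> caps B=0 W=0
Move 3: B@(0,3) -> caps B=0 W=0
Move 4: W@(3,2) -> caps B=0 W=0
Move 5: B@(3,0) -> caps B=0 W=0
Move 6: W@(0,0) -> caps B=0 W=0
Move 7: B@(3,3) -> caps B=0 W=0
Move 8: W@(2,3) -> caps B=0 W=1
Move 9: B@(0,2) -> caps B=0 W=1
Move 10: W@(2,2) -> caps B=0 W=1
Move 11: B@(3,1) -> caps B=0 W=1
Move 12: W@(1,2) -> caps B=0 W=1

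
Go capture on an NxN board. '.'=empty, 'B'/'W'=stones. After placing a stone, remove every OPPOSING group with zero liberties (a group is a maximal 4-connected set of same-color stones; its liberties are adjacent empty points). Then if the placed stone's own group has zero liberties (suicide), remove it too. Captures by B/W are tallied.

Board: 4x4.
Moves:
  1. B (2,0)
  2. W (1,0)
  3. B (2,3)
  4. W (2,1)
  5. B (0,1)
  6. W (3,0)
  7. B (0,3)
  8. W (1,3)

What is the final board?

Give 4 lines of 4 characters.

Answer: .B.B
W..W
.W.B
W...

Derivation:
Move 1: B@(2,0) -> caps B=0 W=0
Move 2: W@(1,0) -> caps B=0 W=0
Move 3: B@(2,3) -> caps B=0 W=0
Move 4: W@(2,1) -> caps B=0 W=0
Move 5: B@(0,1) -> caps B=0 W=0
Move 6: W@(3,0) -> caps B=0 W=1
Move 7: B@(0,3) -> caps B=0 W=1
Move 8: W@(1,3) -> caps B=0 W=1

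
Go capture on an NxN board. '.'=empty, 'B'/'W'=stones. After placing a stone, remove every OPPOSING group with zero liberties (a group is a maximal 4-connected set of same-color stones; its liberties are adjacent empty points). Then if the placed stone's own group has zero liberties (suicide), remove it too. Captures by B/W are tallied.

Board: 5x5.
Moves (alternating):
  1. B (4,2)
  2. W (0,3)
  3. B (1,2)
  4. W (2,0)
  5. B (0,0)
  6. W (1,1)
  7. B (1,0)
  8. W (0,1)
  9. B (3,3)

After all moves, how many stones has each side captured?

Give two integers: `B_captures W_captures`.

Answer: 0 2

Derivation:
Move 1: B@(4,2) -> caps B=0 W=0
Move 2: W@(0,3) -> caps B=0 W=0
Move 3: B@(1,2) -> caps B=0 W=0
Move 4: W@(2,0) -> caps B=0 W=0
Move 5: B@(0,0) -> caps B=0 W=0
Move 6: W@(1,1) -> caps B=0 W=0
Move 7: B@(1,0) -> caps B=0 W=0
Move 8: W@(0,1) -> caps B=0 W=2
Move 9: B@(3,3) -> caps B=0 W=2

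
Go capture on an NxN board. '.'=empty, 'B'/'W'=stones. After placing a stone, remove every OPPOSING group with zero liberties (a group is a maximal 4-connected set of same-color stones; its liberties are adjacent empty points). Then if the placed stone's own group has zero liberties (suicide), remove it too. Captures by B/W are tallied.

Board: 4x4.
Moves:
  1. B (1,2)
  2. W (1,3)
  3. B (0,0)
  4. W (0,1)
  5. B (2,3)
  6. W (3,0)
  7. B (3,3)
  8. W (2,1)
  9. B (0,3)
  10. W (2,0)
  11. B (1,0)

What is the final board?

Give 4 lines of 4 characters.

Answer: BW.B
B.B.
WW.B
W..B

Derivation:
Move 1: B@(1,2) -> caps B=0 W=0
Move 2: W@(1,3) -> caps B=0 W=0
Move 3: B@(0,0) -> caps B=0 W=0
Move 4: W@(0,1) -> caps B=0 W=0
Move 5: B@(2,3) -> caps B=0 W=0
Move 6: W@(3,0) -> caps B=0 W=0
Move 7: B@(3,3) -> caps B=0 W=0
Move 8: W@(2,1) -> caps B=0 W=0
Move 9: B@(0,3) -> caps B=1 W=0
Move 10: W@(2,0) -> caps B=1 W=0
Move 11: B@(1,0) -> caps B=1 W=0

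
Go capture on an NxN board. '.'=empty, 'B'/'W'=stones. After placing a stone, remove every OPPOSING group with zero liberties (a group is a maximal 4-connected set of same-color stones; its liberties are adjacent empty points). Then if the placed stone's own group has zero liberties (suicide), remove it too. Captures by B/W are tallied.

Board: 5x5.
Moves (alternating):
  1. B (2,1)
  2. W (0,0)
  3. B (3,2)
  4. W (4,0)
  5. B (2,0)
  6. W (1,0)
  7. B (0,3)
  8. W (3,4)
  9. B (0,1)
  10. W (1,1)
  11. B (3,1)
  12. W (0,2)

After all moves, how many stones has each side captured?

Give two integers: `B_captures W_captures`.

Answer: 0 1

Derivation:
Move 1: B@(2,1) -> caps B=0 W=0
Move 2: W@(0,0) -> caps B=0 W=0
Move 3: B@(3,2) -> caps B=0 W=0
Move 4: W@(4,0) -> caps B=0 W=0
Move 5: B@(2,0) -> caps B=0 W=0
Move 6: W@(1,0) -> caps B=0 W=0
Move 7: B@(0,3) -> caps B=0 W=0
Move 8: W@(3,4) -> caps B=0 W=0
Move 9: B@(0,1) -> caps B=0 W=0
Move 10: W@(1,1) -> caps B=0 W=0
Move 11: B@(3,1) -> caps B=0 W=0
Move 12: W@(0,2) -> caps B=0 W=1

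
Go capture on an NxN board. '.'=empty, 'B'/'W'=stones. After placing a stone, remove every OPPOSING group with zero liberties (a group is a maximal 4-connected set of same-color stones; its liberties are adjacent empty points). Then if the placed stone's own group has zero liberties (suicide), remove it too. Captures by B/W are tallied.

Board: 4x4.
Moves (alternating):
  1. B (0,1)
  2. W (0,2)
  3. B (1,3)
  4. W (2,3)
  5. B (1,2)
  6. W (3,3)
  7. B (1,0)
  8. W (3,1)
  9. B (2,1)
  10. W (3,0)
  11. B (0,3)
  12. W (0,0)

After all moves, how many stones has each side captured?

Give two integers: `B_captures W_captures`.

Answer: 1 0

Derivation:
Move 1: B@(0,1) -> caps B=0 W=0
Move 2: W@(0,2) -> caps B=0 W=0
Move 3: B@(1,3) -> caps B=0 W=0
Move 4: W@(2,3) -> caps B=0 W=0
Move 5: B@(1,2) -> caps B=0 W=0
Move 6: W@(3,3) -> caps B=0 W=0
Move 7: B@(1,0) -> caps B=0 W=0
Move 8: W@(3,1) -> caps B=0 W=0
Move 9: B@(2,1) -> caps B=0 W=0
Move 10: W@(3,0) -> caps B=0 W=0
Move 11: B@(0,3) -> caps B=1 W=0
Move 12: W@(0,0) -> caps B=1 W=0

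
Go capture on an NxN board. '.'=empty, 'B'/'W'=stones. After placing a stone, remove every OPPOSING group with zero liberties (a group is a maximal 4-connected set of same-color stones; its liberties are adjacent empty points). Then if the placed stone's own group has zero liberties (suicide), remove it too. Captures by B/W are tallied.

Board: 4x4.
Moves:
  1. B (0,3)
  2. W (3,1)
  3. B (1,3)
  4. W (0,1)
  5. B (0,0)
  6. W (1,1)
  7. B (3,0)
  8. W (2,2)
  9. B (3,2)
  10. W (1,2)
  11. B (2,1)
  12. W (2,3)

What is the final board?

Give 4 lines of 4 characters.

Move 1: B@(0,3) -> caps B=0 W=0
Move 2: W@(3,1) -> caps B=0 W=0
Move 3: B@(1,3) -> caps B=0 W=0
Move 4: W@(0,1) -> caps B=0 W=0
Move 5: B@(0,0) -> caps B=0 W=0
Move 6: W@(1,1) -> caps B=0 W=0
Move 7: B@(3,0) -> caps B=0 W=0
Move 8: W@(2,2) -> caps B=0 W=0
Move 9: B@(3,2) -> caps B=0 W=0
Move 10: W@(1,2) -> caps B=0 W=0
Move 11: B@(2,1) -> caps B=1 W=0
Move 12: W@(2,3) -> caps B=1 W=0

Answer: BW.B
.WWB
.BWW
B.B.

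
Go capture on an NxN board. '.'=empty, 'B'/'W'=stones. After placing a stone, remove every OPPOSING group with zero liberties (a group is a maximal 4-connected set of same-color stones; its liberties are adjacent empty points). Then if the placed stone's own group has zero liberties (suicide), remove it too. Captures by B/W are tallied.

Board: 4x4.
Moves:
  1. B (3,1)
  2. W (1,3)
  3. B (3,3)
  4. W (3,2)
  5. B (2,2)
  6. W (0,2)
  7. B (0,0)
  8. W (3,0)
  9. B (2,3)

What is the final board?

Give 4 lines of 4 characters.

Answer: B.W.
...W
..BB
WB.B

Derivation:
Move 1: B@(3,1) -> caps B=0 W=0
Move 2: W@(1,3) -> caps B=0 W=0
Move 3: B@(3,3) -> caps B=0 W=0
Move 4: W@(3,2) -> caps B=0 W=0
Move 5: B@(2,2) -> caps B=1 W=0
Move 6: W@(0,2) -> caps B=1 W=0
Move 7: B@(0,0) -> caps B=1 W=0
Move 8: W@(3,0) -> caps B=1 W=0
Move 9: B@(2,3) -> caps B=1 W=0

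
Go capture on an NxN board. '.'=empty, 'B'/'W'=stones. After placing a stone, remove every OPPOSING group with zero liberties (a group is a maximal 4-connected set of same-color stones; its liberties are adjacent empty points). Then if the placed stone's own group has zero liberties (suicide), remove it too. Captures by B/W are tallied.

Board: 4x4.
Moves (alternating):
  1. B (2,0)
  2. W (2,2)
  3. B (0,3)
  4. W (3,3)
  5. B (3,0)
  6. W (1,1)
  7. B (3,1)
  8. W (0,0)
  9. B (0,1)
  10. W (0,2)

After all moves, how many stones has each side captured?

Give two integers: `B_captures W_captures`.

Move 1: B@(2,0) -> caps B=0 W=0
Move 2: W@(2,2) -> caps B=0 W=0
Move 3: B@(0,3) -> caps B=0 W=0
Move 4: W@(3,3) -> caps B=0 W=0
Move 5: B@(3,0) -> caps B=0 W=0
Move 6: W@(1,1) -> caps B=0 W=0
Move 7: B@(3,1) -> caps B=0 W=0
Move 8: W@(0,0) -> caps B=0 W=0
Move 9: B@(0,1) -> caps B=0 W=0
Move 10: W@(0,2) -> caps B=0 W=1

Answer: 0 1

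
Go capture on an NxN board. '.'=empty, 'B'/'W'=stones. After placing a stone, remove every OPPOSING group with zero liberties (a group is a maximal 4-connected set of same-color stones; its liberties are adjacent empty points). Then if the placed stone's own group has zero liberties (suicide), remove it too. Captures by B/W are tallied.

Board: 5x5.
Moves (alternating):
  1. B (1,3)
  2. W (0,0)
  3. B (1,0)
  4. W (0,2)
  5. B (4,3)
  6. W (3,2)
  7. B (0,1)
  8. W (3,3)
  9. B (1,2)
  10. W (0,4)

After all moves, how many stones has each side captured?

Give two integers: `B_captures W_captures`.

Move 1: B@(1,3) -> caps B=0 W=0
Move 2: W@(0,0) -> caps B=0 W=0
Move 3: B@(1,0) -> caps B=0 W=0
Move 4: W@(0,2) -> caps B=0 W=0
Move 5: B@(4,3) -> caps B=0 W=0
Move 6: W@(3,2) -> caps B=0 W=0
Move 7: B@(0,1) -> caps B=1 W=0
Move 8: W@(3,3) -> caps B=1 W=0
Move 9: B@(1,2) -> caps B=1 W=0
Move 10: W@(0,4) -> caps B=1 W=0

Answer: 1 0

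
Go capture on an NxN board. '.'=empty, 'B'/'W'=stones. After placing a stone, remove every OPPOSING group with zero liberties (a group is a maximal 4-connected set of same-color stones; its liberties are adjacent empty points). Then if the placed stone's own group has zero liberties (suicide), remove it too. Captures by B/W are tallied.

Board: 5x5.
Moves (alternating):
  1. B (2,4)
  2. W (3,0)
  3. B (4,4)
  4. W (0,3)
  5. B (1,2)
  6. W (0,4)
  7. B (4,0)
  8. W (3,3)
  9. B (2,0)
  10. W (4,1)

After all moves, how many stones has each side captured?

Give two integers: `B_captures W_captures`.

Move 1: B@(2,4) -> caps B=0 W=0
Move 2: W@(3,0) -> caps B=0 W=0
Move 3: B@(4,4) -> caps B=0 W=0
Move 4: W@(0,3) -> caps B=0 W=0
Move 5: B@(1,2) -> caps B=0 W=0
Move 6: W@(0,4) -> caps B=0 W=0
Move 7: B@(4,0) -> caps B=0 W=0
Move 8: W@(3,3) -> caps B=0 W=0
Move 9: B@(2,0) -> caps B=0 W=0
Move 10: W@(4,1) -> caps B=0 W=1

Answer: 0 1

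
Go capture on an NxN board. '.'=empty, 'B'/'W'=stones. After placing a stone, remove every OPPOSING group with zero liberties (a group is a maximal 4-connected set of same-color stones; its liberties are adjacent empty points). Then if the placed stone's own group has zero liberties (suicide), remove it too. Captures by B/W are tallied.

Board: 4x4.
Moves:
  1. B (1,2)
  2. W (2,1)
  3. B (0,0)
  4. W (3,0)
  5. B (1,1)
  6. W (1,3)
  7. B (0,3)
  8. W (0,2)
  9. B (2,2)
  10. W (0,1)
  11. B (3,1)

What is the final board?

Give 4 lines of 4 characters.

Move 1: B@(1,2) -> caps B=0 W=0
Move 2: W@(2,1) -> caps B=0 W=0
Move 3: B@(0,0) -> caps B=0 W=0
Move 4: W@(3,0) -> caps B=0 W=0
Move 5: B@(1,1) -> caps B=0 W=0
Move 6: W@(1,3) -> caps B=0 W=0
Move 7: B@(0,3) -> caps B=0 W=0
Move 8: W@(0,2) -> caps B=0 W=1
Move 9: B@(2,2) -> caps B=0 W=1
Move 10: W@(0,1) -> caps B=0 W=1
Move 11: B@(3,1) -> caps B=0 W=1

Answer: BWW.
.BBW
.WB.
WB..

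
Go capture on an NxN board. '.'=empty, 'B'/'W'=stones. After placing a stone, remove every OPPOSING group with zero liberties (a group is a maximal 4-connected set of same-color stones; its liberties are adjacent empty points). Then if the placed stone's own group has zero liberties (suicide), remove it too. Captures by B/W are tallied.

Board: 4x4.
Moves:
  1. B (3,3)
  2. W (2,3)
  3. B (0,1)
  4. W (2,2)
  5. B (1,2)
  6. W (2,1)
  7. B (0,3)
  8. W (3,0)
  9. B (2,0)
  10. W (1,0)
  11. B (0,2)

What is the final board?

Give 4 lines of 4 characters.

Move 1: B@(3,3) -> caps B=0 W=0
Move 2: W@(2,3) -> caps B=0 W=0
Move 3: B@(0,1) -> caps B=0 W=0
Move 4: W@(2,2) -> caps B=0 W=0
Move 5: B@(1,2) -> caps B=0 W=0
Move 6: W@(2,1) -> caps B=0 W=0
Move 7: B@(0,3) -> caps B=0 W=0
Move 8: W@(3,0) -> caps B=0 W=0
Move 9: B@(2,0) -> caps B=0 W=0
Move 10: W@(1,0) -> caps B=0 W=1
Move 11: B@(0,2) -> caps B=0 W=1

Answer: .BBB
W.B.
.WWW
W..B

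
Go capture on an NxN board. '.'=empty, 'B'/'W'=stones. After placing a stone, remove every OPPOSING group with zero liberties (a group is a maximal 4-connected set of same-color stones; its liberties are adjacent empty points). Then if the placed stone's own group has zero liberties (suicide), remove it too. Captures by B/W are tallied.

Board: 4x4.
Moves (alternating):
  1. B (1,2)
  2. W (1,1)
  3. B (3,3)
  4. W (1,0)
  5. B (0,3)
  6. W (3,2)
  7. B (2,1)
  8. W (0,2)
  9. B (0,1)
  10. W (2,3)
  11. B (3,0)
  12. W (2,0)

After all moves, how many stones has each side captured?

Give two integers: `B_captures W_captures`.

Move 1: B@(1,2) -> caps B=0 W=0
Move 2: W@(1,1) -> caps B=0 W=0
Move 3: B@(3,3) -> caps B=0 W=0
Move 4: W@(1,0) -> caps B=0 W=0
Move 5: B@(0,3) -> caps B=0 W=0
Move 6: W@(3,2) -> caps B=0 W=0
Move 7: B@(2,1) -> caps B=0 W=0
Move 8: W@(0,2) -> caps B=0 W=0
Move 9: B@(0,1) -> caps B=1 W=0
Move 10: W@(2,3) -> caps B=1 W=1
Move 11: B@(3,0) -> caps B=1 W=1
Move 12: W@(2,0) -> caps B=1 W=1

Answer: 1 1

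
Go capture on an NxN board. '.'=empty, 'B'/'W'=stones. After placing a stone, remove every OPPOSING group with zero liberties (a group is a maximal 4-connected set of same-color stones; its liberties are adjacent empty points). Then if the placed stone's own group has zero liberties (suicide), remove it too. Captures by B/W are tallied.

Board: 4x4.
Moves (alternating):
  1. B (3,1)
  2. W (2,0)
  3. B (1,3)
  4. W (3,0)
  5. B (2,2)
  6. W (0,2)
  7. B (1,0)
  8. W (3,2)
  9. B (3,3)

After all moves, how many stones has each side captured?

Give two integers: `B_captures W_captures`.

Move 1: B@(3,1) -> caps B=0 W=0
Move 2: W@(2,0) -> caps B=0 W=0
Move 3: B@(1,3) -> caps B=0 W=0
Move 4: W@(3,0) -> caps B=0 W=0
Move 5: B@(2,2) -> caps B=0 W=0
Move 6: W@(0,2) -> caps B=0 W=0
Move 7: B@(1,0) -> caps B=0 W=0
Move 8: W@(3,2) -> caps B=0 W=0
Move 9: B@(3,3) -> caps B=1 W=0

Answer: 1 0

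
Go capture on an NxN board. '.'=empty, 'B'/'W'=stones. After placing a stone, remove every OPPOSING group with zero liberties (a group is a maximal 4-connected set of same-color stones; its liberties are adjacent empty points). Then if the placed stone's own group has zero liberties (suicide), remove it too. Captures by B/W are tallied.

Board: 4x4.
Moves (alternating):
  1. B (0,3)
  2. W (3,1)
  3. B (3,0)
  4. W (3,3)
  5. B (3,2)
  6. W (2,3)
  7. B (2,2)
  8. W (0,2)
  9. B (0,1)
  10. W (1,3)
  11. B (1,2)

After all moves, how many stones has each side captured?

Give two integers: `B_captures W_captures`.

Answer: 0 1

Derivation:
Move 1: B@(0,3) -> caps B=0 W=0
Move 2: W@(3,1) -> caps B=0 W=0
Move 3: B@(3,0) -> caps B=0 W=0
Move 4: W@(3,3) -> caps B=0 W=0
Move 5: B@(3,2) -> caps B=0 W=0
Move 6: W@(2,3) -> caps B=0 W=0
Move 7: B@(2,2) -> caps B=0 W=0
Move 8: W@(0,2) -> caps B=0 W=0
Move 9: B@(0,1) -> caps B=0 W=0
Move 10: W@(1,3) -> caps B=0 W=1
Move 11: B@(1,2) -> caps B=0 W=1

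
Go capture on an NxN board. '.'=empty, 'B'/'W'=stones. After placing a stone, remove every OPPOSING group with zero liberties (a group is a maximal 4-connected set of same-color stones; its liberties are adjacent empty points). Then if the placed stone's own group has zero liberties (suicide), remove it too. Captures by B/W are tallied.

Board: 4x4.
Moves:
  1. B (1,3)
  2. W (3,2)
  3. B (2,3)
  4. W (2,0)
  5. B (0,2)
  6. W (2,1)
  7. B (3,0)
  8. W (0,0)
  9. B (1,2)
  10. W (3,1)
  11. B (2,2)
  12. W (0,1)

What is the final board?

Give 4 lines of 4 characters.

Move 1: B@(1,3) -> caps B=0 W=0
Move 2: W@(3,2) -> caps B=0 W=0
Move 3: B@(2,3) -> caps B=0 W=0
Move 4: W@(2,0) -> caps B=0 W=0
Move 5: B@(0,2) -> caps B=0 W=0
Move 6: W@(2,1) -> caps B=0 W=0
Move 7: B@(3,0) -> caps B=0 W=0
Move 8: W@(0,0) -> caps B=0 W=0
Move 9: B@(1,2) -> caps B=0 W=0
Move 10: W@(3,1) -> caps B=0 W=1
Move 11: B@(2,2) -> caps B=0 W=1
Move 12: W@(0,1) -> caps B=0 W=1

Answer: WWB.
..BB
WWBB
.WW.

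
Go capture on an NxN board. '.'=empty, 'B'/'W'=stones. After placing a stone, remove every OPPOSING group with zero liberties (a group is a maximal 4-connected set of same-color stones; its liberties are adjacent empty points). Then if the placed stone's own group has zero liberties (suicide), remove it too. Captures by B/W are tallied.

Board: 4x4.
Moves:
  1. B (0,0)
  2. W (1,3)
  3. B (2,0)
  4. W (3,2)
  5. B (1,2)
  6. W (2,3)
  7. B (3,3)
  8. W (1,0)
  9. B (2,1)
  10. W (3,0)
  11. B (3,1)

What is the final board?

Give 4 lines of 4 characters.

Answer: B...
W.BW
BB.W
.BW.

Derivation:
Move 1: B@(0,0) -> caps B=0 W=0
Move 2: W@(1,3) -> caps B=0 W=0
Move 3: B@(2,0) -> caps B=0 W=0
Move 4: W@(3,2) -> caps B=0 W=0
Move 5: B@(1,2) -> caps B=0 W=0
Move 6: W@(2,3) -> caps B=0 W=0
Move 7: B@(3,3) -> caps B=0 W=0
Move 8: W@(1,0) -> caps B=0 W=0
Move 9: B@(2,1) -> caps B=0 W=0
Move 10: W@(3,0) -> caps B=0 W=0
Move 11: B@(3,1) -> caps B=1 W=0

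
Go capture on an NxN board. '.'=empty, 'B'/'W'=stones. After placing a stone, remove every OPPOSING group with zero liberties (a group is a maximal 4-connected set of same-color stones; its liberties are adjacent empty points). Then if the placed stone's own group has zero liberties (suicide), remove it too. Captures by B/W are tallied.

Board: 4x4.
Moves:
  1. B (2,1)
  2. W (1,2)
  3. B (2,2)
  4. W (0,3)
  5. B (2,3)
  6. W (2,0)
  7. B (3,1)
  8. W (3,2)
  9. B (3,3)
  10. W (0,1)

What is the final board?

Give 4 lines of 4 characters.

Answer: .W.W
..W.
WBBB
.B.B

Derivation:
Move 1: B@(2,1) -> caps B=0 W=0
Move 2: W@(1,2) -> caps B=0 W=0
Move 3: B@(2,2) -> caps B=0 W=0
Move 4: W@(0,3) -> caps B=0 W=0
Move 5: B@(2,3) -> caps B=0 W=0
Move 6: W@(2,0) -> caps B=0 W=0
Move 7: B@(3,1) -> caps B=0 W=0
Move 8: W@(3,2) -> caps B=0 W=0
Move 9: B@(3,3) -> caps B=1 W=0
Move 10: W@(0,1) -> caps B=1 W=0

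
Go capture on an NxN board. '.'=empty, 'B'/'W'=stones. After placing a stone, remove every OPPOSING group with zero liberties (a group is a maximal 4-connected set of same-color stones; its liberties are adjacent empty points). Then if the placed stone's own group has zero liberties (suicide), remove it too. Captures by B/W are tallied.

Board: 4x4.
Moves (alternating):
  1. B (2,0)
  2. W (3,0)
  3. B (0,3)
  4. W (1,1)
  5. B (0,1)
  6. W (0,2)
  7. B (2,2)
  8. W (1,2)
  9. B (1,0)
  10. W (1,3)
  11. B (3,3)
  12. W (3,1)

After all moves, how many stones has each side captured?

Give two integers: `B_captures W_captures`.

Answer: 0 1

Derivation:
Move 1: B@(2,0) -> caps B=0 W=0
Move 2: W@(3,0) -> caps B=0 W=0
Move 3: B@(0,3) -> caps B=0 W=0
Move 4: W@(1,1) -> caps B=0 W=0
Move 5: B@(0,1) -> caps B=0 W=0
Move 6: W@(0,2) -> caps B=0 W=0
Move 7: B@(2,2) -> caps B=0 W=0
Move 8: W@(1,2) -> caps B=0 W=0
Move 9: B@(1,0) -> caps B=0 W=0
Move 10: W@(1,3) -> caps B=0 W=1
Move 11: B@(3,3) -> caps B=0 W=1
Move 12: W@(3,1) -> caps B=0 W=1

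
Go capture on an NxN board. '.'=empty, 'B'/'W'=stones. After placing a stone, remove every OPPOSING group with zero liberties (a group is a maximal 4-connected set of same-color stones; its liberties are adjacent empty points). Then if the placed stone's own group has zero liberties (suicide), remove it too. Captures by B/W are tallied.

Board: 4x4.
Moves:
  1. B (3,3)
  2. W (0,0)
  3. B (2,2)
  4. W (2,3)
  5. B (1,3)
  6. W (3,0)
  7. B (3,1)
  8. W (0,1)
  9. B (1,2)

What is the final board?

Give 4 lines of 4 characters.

Answer: WW..
..BB
..B.
WB.B

Derivation:
Move 1: B@(3,3) -> caps B=0 W=0
Move 2: W@(0,0) -> caps B=0 W=0
Move 3: B@(2,2) -> caps B=0 W=0
Move 4: W@(2,3) -> caps B=0 W=0
Move 5: B@(1,3) -> caps B=1 W=0
Move 6: W@(3,0) -> caps B=1 W=0
Move 7: B@(3,1) -> caps B=1 W=0
Move 8: W@(0,1) -> caps B=1 W=0
Move 9: B@(1,2) -> caps B=1 W=0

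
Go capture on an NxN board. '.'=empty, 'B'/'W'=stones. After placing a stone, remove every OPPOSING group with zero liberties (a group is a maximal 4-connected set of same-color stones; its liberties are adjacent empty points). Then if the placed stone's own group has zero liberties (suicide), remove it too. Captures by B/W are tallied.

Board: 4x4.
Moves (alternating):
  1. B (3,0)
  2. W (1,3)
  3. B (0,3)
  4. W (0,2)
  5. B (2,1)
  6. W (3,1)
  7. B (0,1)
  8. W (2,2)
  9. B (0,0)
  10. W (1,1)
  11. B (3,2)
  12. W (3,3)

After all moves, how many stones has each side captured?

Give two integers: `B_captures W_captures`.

Answer: 1 1

Derivation:
Move 1: B@(3,0) -> caps B=0 W=0
Move 2: W@(1,3) -> caps B=0 W=0
Move 3: B@(0,3) -> caps B=0 W=0
Move 4: W@(0,2) -> caps B=0 W=1
Move 5: B@(2,1) -> caps B=0 W=1
Move 6: W@(3,1) -> caps B=0 W=1
Move 7: B@(0,1) -> caps B=0 W=1
Move 8: W@(2,2) -> caps B=0 W=1
Move 9: B@(0,0) -> caps B=0 W=1
Move 10: W@(1,1) -> caps B=0 W=1
Move 11: B@(3,2) -> caps B=1 W=1
Move 12: W@(3,3) -> caps B=1 W=1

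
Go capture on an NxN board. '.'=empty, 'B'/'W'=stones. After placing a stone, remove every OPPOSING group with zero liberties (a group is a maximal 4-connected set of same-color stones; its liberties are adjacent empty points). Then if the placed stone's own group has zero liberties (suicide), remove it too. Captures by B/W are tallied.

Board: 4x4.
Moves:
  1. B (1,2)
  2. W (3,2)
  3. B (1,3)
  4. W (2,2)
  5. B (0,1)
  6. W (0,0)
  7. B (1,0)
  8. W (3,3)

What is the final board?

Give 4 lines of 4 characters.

Move 1: B@(1,2) -> caps B=0 W=0
Move 2: W@(3,2) -> caps B=0 W=0
Move 3: B@(1,3) -> caps B=0 W=0
Move 4: W@(2,2) -> caps B=0 W=0
Move 5: B@(0,1) -> caps B=0 W=0
Move 6: W@(0,0) -> caps B=0 W=0
Move 7: B@(1,0) -> caps B=1 W=0
Move 8: W@(3,3) -> caps B=1 W=0

Answer: .B..
B.BB
..W.
..WW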